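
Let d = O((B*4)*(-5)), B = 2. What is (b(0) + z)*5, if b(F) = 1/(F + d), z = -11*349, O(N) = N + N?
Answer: -307121/16 ≈ -19195.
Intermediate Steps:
O(N) = 2*N
d = -80 (d = 2*((2*4)*(-5)) = 2*(8*(-5)) = 2*(-40) = -80)
z = -3839
b(F) = 1/(-80 + F) (b(F) = 1/(F - 80) = 1/(-80 + F))
(b(0) + z)*5 = (1/(-80 + 0) - 3839)*5 = (1/(-80) - 3839)*5 = (-1/80 - 3839)*5 = -307121/80*5 = -307121/16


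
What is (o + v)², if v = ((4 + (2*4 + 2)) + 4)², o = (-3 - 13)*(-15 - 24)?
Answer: 898704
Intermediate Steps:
o = 624 (o = -16*(-39) = 624)
v = 324 (v = ((4 + (8 + 2)) + 4)² = ((4 + 10) + 4)² = (14 + 4)² = 18² = 324)
(o + v)² = (624 + 324)² = 948² = 898704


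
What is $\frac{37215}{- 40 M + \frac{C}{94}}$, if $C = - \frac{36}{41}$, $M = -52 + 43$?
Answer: $\frac{7968145}{77078} \approx 103.38$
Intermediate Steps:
$M = -9$
$C = - \frac{36}{41}$ ($C = \left(-36\right) \frac{1}{41} = - \frac{36}{41} \approx -0.87805$)
$\frac{37215}{- 40 M + \frac{C}{94}} = \frac{37215}{\left(-40\right) \left(-9\right) - \frac{36}{41 \cdot 94}} = \frac{37215}{360 - \frac{18}{1927}} = \frac{37215}{\frac{693702}{1927}} = 37215 \cdot \frac{1927}{693702} = \frac{7968145}{77078}$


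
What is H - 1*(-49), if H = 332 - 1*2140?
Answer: -1759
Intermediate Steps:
H = -1808 (H = 332 - 2140 = -1808)
H - 1*(-49) = -1808 - 1*(-49) = -1808 + 49 = -1759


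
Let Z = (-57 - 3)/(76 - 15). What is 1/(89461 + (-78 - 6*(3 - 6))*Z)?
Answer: 61/5460721 ≈ 1.1171e-5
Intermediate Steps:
Z = -60/61 ≈ -0.98361
1/(89461 + (-78 - 6*(3 - 6))*Z) = 1/(89461 + (-78 - 6*(3 - 6))*(-60/61)) = 1/(89461 + (-78 - 6*(-3))*(-60/61)) = 1/(89461 + (-78 + 18)*(-60/61)) = 1/(89461 - 60*(-60/61)) = 1/(89461 + 3600/61) = 1/(5460721/61) = 61/5460721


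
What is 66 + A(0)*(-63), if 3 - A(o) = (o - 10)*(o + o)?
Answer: -123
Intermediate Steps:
A(o) = 3 - 2*o*(-10 + o) (A(o) = 3 - (o - 10)*(o + o) = 3 - (-10 + o)*2*o = 3 - 2*o*(-10 + o))
66 + A(0)*(-63) = 66 + (3 - 2*0² + 20*0)*(-63) = 66 + (3 - 2*0 + 0)*(-63) = 66 + (3 + 0 + 0)*(-63) = 66 + 3*(-63) = 66 - 189 = -123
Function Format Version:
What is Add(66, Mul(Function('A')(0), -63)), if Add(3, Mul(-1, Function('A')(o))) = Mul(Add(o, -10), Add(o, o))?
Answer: -123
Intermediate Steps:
Function('A')(o) = Add(3, Mul(-2, o, Add(-10, o))) (Function('A')(o) = Add(3, Mul(-1, Mul(Add(o, -10), Add(o, o)))) = Add(3, Mul(-1, Mul(Add(-10, o), Mul(2, o)))) = Add(3, Mul(-1, Mul(2, o, Add(-10, o)))) = Add(3, Mul(-2, o, Add(-10, o))))
Add(66, Mul(Function('A')(0), -63)) = Add(66, Mul(Add(3, Mul(-2, Pow(0, 2)), Mul(20, 0)), -63)) = Add(66, Mul(Add(3, Mul(-2, 0), 0), -63)) = Add(66, Mul(Add(3, 0, 0), -63)) = Add(66, Mul(3, -63)) = Add(66, -189) = -123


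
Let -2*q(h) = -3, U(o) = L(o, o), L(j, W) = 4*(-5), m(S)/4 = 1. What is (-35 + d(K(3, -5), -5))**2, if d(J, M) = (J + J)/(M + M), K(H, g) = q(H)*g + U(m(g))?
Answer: 3481/4 ≈ 870.25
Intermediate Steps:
m(S) = 4 (m(S) = 4*1 = 4)
L(j, W) = -20
U(o) = -20
q(h) = 3/2 (q(h) = -1/2*(-3) = 3/2)
K(H, g) = -20 + 3*g/2 (K(H, g) = 3*g/2 - 20 = -20 + 3*g/2)
d(J, M) = J/M (d(J, M) = (2*J)/((2*M)) = (2*J)*(1/(2*M)) = J/M)
(-35 + d(K(3, -5), -5))**2 = (-35 + (-20 + (3/2)*(-5))/(-5))**2 = (-35 + (-20 - 15/2)*(-1/5))**2 = (-35 - 55/2*(-1/5))**2 = (-35 + 11/2)**2 = (-59/2)**2 = 3481/4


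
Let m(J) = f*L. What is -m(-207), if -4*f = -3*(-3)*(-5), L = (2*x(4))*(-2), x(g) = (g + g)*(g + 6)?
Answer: 3600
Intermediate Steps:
x(g) = 2*g*(6 + g) (x(g) = (2*g)*(6 + g) = 2*g*(6 + g))
L = -320 (L = (2*(2*4*(6 + 4)))*(-2) = (2*(2*4*10))*(-2) = (2*80)*(-2) = 160*(-2) = -320)
f = 45/4 (f = -(-3*(-3))*(-5)/4 = -9*(-5)/4 = -1/4*(-45) = 45/4 ≈ 11.250)
m(J) = -3600 (m(J) = (45/4)*(-320) = -3600)
-m(-207) = -1*(-3600) = 3600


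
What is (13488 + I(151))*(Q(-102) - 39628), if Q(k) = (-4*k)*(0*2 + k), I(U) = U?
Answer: -1108086916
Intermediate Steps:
Q(k) = -4*k² (Q(k) = (-4*k)*(0 + k) = (-4*k)*k = -4*k²)
(13488 + I(151))*(Q(-102) - 39628) = (13488 + 151)*(-4*(-102)² - 39628) = 13639*(-4*10404 - 39628) = 13639*(-41616 - 39628) = 13639*(-81244) = -1108086916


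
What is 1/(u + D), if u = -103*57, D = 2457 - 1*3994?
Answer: -1/7408 ≈ -0.00013499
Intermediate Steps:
D = -1537 (D = 2457 - 3994 = -1537)
u = -5871
1/(u + D) = 1/(-5871 - 1537) = 1/(-7408) = -1/7408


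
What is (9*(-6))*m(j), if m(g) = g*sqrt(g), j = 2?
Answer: -108*sqrt(2) ≈ -152.74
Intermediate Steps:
m(g) = g**(3/2)
(9*(-6))*m(j) = (9*(-6))*2**(3/2) = -108*sqrt(2)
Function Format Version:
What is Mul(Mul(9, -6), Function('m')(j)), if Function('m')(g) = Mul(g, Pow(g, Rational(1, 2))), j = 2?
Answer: Mul(-108, Pow(2, Rational(1, 2))) ≈ -152.74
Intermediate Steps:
Function('m')(g) = Pow(g, Rational(3, 2))
Mul(Mul(9, -6), Function('m')(j)) = Mul(Mul(9, -6), Pow(2, Rational(3, 2))) = Mul(-54, Mul(2, Pow(2, Rational(1, 2)))) = Mul(-108, Pow(2, Rational(1, 2)))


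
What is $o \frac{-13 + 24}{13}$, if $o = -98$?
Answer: $- \frac{1078}{13} \approx -82.923$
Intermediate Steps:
$o \frac{-13 + 24}{13} = - 98 \frac{-13 + 24}{13} = - 98 \cdot 11 \cdot \frac{1}{13} = \left(-98\right) \frac{11}{13} = - \frac{1078}{13}$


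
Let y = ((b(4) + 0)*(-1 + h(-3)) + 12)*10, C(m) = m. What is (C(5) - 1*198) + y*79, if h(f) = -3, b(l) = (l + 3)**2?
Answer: -145553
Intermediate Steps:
b(l) = (3 + l)**2
y = -1840 (y = (((3 + 4)**2 + 0)*(-1 - 3) + 12)*10 = ((7**2 + 0)*(-4) + 12)*10 = ((49 + 0)*(-4) + 12)*10 = (49*(-4) + 12)*10 = (-196 + 12)*10 = -184*10 = -1840)
(C(5) - 1*198) + y*79 = (5 - 1*198) - 1840*79 = (5 - 198) - 145360 = -193 - 145360 = -145553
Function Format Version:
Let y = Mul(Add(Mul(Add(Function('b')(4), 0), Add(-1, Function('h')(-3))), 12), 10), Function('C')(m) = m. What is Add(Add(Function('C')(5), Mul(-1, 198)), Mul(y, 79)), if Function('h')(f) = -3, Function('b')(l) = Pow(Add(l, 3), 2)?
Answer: -145553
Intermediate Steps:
Function('b')(l) = Pow(Add(3, l), 2)
y = -1840 (y = Mul(Add(Mul(Add(Pow(Add(3, 4), 2), 0), Add(-1, -3)), 12), 10) = Mul(Add(Mul(Add(Pow(7, 2), 0), -4), 12), 10) = Mul(Add(Mul(Add(49, 0), -4), 12), 10) = Mul(Add(Mul(49, -4), 12), 10) = Mul(Add(-196, 12), 10) = Mul(-184, 10) = -1840)
Add(Add(Function('C')(5), Mul(-1, 198)), Mul(y, 79)) = Add(Add(5, Mul(-1, 198)), Mul(-1840, 79)) = Add(Add(5, -198), -145360) = Add(-193, -145360) = -145553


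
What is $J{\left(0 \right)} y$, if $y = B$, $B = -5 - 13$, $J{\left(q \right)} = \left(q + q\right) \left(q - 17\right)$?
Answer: $0$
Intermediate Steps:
$J{\left(q \right)} = 2 q \left(-17 + q\right)$
$B = -18$ ($B = -5 - 13 = -18$)
$y = -18$
$J{\left(0 \right)} y = 2 \cdot 0 \left(-17 + 0\right) \left(-18\right) = 2 \cdot 0 \left(-17\right) \left(-18\right) = 0 \left(-18\right) = 0$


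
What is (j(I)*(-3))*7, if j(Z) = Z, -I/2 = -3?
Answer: -126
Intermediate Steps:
I = 6 (I = -2*(-3) = 6)
(j(I)*(-3))*7 = (6*(-3))*7 = -18*7 = -126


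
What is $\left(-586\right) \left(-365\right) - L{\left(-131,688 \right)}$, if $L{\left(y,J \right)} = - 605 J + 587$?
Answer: $629543$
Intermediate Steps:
$L{\left(y,J \right)} = 587 - 605 J$
$\left(-586\right) \left(-365\right) - L{\left(-131,688 \right)} = \left(-586\right) \left(-365\right) - \left(587 - 416240\right) = 213890 - \left(587 - 416240\right) = 213890 - -415653 = 213890 + 415653 = 629543$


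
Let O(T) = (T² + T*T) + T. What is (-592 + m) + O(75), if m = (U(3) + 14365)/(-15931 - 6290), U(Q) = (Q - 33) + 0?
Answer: 238483658/22221 ≈ 10732.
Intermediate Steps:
U(Q) = -33 + Q (U(Q) = (-33 + Q) + 0 = -33 + Q)
O(T) = T + 2*T² (O(T) = (T² + T²) + T = 2*T² + T = T + 2*T²)
m = -14335/22221 (m = ((-33 + 3) + 14365)/(-15931 - 6290) = (-30 + 14365)/(-22221) = 14335*(-1/22221) = -14335/22221 ≈ -0.64511)
(-592 + m) + O(75) = (-592 - 14335/22221) + 75*(1 + 2*75) = -13169167/22221 + 75*(1 + 150) = -13169167/22221 + 75*151 = -13169167/22221 + 11325 = 238483658/22221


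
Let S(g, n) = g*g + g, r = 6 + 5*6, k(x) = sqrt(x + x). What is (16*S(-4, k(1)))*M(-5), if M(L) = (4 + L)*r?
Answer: -6912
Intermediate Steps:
k(x) = sqrt(2)*sqrt(x) (k(x) = sqrt(2*x) = sqrt(2)*sqrt(x))
r = 36 (r = 6 + 30 = 36)
S(g, n) = g + g**2 (S(g, n) = g**2 + g = g + g**2)
M(L) = 144 + 36*L (M(L) = (4 + L)*36 = 144 + 36*L)
(16*S(-4, k(1)))*M(-5) = (16*(-4*(1 - 4)))*(144 + 36*(-5)) = (16*(-4*(-3)))*(144 - 180) = (16*12)*(-36) = 192*(-36) = -6912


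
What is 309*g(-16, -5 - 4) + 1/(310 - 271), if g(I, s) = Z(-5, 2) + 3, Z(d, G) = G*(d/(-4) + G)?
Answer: 228971/78 ≈ 2935.5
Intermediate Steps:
Z(d, G) = G*(G - d/4) (Z(d, G) = G*(d*(-¼) + G) = G*(-d/4 + G) = G*(G - d/4))
g(I, s) = 19/2 (g(I, s) = (¼)*2*(-1*(-5) + 4*2) + 3 = (¼)*2*(5 + 8) + 3 = (¼)*2*13 + 3 = 13/2 + 3 = 19/2)
309*g(-16, -5 - 4) + 1/(310 - 271) = 309*(19/2) + 1/(310 - 271) = 5871/2 + 1/39 = 228971/78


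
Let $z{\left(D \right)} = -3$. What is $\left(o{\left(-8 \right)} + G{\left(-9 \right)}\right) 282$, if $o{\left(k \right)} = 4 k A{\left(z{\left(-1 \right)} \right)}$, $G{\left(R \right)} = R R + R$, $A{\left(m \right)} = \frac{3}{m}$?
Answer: $29328$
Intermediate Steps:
$G{\left(R \right)} = R + R^{2}$ ($G{\left(R \right)} = R^{2} + R = R + R^{2}$)
$o{\left(k \right)} = - 4 k$ ($o{\left(k \right)} = 4 k \frac{3}{-3} = 4 k 3 \left(- \frac{1}{3}\right) = 4 k \left(-1\right) = - 4 k$)
$\left(o{\left(-8 \right)} + G{\left(-9 \right)}\right) 282 = \left(\left(-4\right) \left(-8\right) - 9 \left(1 - 9\right)\right) 282 = \left(32 - -72\right) 282 = \left(32 + 72\right) 282 = 104 \cdot 282 = 29328$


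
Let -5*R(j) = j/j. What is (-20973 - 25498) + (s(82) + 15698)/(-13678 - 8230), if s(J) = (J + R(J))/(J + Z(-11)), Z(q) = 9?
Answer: -463236576939/9968140 ≈ -46472.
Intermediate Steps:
R(j) = -⅕ (R(j) = -j/(5*j) = -⅕*1 = -⅕)
s(J) = (-⅕ + J)/(9 + J) (s(J) = (J - ⅕)/(J + 9) = (-⅕ + J)/(9 + J))
(-20973 - 25498) + (s(82) + 15698)/(-13678 - 8230) = (-20973 - 25498) + ((-⅕ + 82)/(9 + 82) + 15698)/(-13678 - 8230) = -46471 + ((409/5)/91 + 15698)/(-21908) = -46471 + ((1/91)*(409/5) + 15698)*(-1/21908) = -46471 + (409/455 + 15698)*(-1/21908) = -46471 + (7142999/455)*(-1/21908) = -46471 - 7142999/9968140 = -463236576939/9968140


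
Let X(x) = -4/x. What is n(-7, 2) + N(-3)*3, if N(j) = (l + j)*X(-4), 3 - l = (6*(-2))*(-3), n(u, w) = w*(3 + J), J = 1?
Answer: -100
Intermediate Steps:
n(u, w) = 4*w (n(u, w) = w*(3 + 1) = w*4 = 4*w)
l = -33 (l = 3 - 6*(-2)*(-3) = 3 - (-12)*(-3) = 3 - 1*36 = 3 - 36 = -33)
N(j) = -33 + j (N(j) = (-33 + j)*(-4/(-4)) = (-33 + j)*(-4*(-¼)) = (-33 + j)*1 = -33 + j)
n(-7, 2) + N(-3)*3 = 4*2 + (-33 - 3)*3 = 8 - 36*3 = 8 - 108 = -100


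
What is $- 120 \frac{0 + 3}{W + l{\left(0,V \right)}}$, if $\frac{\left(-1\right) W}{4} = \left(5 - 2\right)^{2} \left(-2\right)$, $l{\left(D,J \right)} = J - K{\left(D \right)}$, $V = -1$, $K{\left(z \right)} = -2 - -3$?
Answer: $- \frac{36}{7} \approx -5.1429$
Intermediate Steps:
$K{\left(z \right)} = 1$ ($K{\left(z \right)} = -2 + 3 = 1$)
$l{\left(D,J \right)} = -1 + J$ ($l{\left(D,J \right)} = J - 1 = -1 + J$)
$W = 72$ ($W = - 4 \left(5 - 2\right)^{2} \left(-2\right) = - 4 \cdot 3^{2} \left(-2\right) = - 4 \cdot 9 \left(-2\right) = \left(-4\right) \left(-18\right) = 72$)
$- 120 \frac{0 + 3}{W + l{\left(0,V \right)}} = - 120 \frac{0 + 3}{72 - 2} = - 120 \frac{3}{72 - 2} = - 120 \cdot \frac{3}{70} = - 120 \cdot 3 \cdot \frac{1}{70} = \left(-120\right) \frac{3}{70} = - \frac{36}{7}$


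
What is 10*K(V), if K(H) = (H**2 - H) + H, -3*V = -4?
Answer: 160/9 ≈ 17.778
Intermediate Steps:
V = 4/3 (V = -1/3*(-4) = 4/3 ≈ 1.3333)
K(H) = H**2
10*K(V) = 10*(4/3)**2 = 10*(16/9) = 160/9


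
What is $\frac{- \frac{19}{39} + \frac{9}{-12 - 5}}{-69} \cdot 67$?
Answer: $\frac{45158}{45747} \approx 0.98712$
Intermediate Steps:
$\frac{- \frac{19}{39} + \frac{9}{-12 - 5}}{-69} \cdot 67 = \left(\left(-19\right) \frac{1}{39} + \frac{9}{-17}\right) \left(- \frac{1}{69}\right) 67 = \left(- \frac{19}{39} + 9 \left(- \frac{1}{17}\right)\right) \left(- \frac{1}{69}\right) 67 = \left(- \frac{19}{39} - \frac{9}{17}\right) \left(- \frac{1}{69}\right) 67 = \left(- \frac{674}{663}\right) \left(- \frac{1}{69}\right) 67 = \frac{674}{45747} \cdot 67 = \frac{45158}{45747}$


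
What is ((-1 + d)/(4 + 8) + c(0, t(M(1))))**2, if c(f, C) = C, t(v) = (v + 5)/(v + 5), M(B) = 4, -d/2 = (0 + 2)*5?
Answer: 9/16 ≈ 0.56250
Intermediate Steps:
d = -20 (d = -2*(0 + 2)*5 = -4*5 = -2*10 = -20)
t(v) = 1 (t(v) = (5 + v)/(5 + v) = 1)
((-1 + d)/(4 + 8) + c(0, t(M(1))))**2 = ((-1 - 20)/(4 + 8) + 1)**2 = (-21/12 + 1)**2 = (-21*1/12 + 1)**2 = (-7/4 + 1)**2 = (-3/4)**2 = 9/16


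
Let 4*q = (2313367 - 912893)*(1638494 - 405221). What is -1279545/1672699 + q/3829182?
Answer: 2218902099012769/19677631036 ≈ 1.1276e+5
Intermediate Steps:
q = 863583385701/2 (q = ((2313367 - 912893)*(1638494 - 405221))/4 = (1400474*1233273)/4 = (1/4)*1727166771402 = 863583385701/2 ≈ 4.3179e+11)
-1279545/1672699 + q/3829182 = -1279545/1672699 + (863583385701/2)/3829182 = -1279545*1/1672699 + (863583385701/2)*(1/3829182) = -1279545/1672699 + 9285842857/82348 = 2218902099012769/19677631036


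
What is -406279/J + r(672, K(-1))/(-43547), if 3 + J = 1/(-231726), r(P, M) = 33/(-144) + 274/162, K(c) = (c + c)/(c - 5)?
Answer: 49656785794503449/366670617264 ≈ 1.3543e+5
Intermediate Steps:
K(c) = 2*c/(-5 + c) (K(c) = (2*c)/(-5 + c) = 2*c/(-5 + c))
r(P, M) = 1895/1296 (r(P, M) = 33*(-1/144) + 274*(1/162) = -11/48 + 137/81 = 1895/1296)
J = -695179/231726 (J = -3 + 1/(-231726) = -3 - 1/231726 = -695179/231726 ≈ -3.0000)
-406279/J + r(672, K(-1))/(-43547) = -406279/(-695179/231726) + (1895/1296)/(-43547) = -406279*(-231726/695179) + (1895/1296)*(-1/43547) = 879863622/6497 - 1895/56436912 = 49656785794503449/366670617264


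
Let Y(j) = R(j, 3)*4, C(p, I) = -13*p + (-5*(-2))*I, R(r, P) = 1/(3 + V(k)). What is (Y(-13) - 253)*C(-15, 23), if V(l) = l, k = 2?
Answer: -107185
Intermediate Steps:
R(r, P) = 1/5 (R(r, P) = 1/(3 + 2) = 1/5)
C(p, I) = -13*p + 10*I
Y(j) = 4/5 (Y(j) = (1/5)*4 = 4/5)
(Y(-13) - 253)*C(-15, 23) = (4/5 - 253)*(-13*(-15) + 10*23) = -1261*(195 + 230)/5 = -1261/5*425 = -107185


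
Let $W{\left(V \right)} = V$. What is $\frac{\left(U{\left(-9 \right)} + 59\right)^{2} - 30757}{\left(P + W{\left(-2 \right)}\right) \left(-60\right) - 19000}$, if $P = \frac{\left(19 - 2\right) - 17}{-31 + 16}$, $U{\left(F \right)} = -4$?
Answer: $\frac{6933}{4720} \approx 1.4689$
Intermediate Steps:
$P = 0$ ($P = \frac{\left(19 - 2\right) - 17}{-15} = \left(17 - 17\right) \left(- \frac{1}{15}\right) = 0 \left(- \frac{1}{15}\right) = 0$)
$\frac{\left(U{\left(-9 \right)} + 59\right)^{2} - 30757}{\left(P + W{\left(-2 \right)}\right) \left(-60\right) - 19000} = \frac{\left(-4 + 59\right)^{2} - 30757}{\left(0 - 2\right) \left(-60\right) - 19000} = \frac{55^{2} - 30757}{\left(-2\right) \left(-60\right) - 19000} = \frac{3025 - 30757}{120 - 19000} = - \frac{27732}{-18880} = \left(-27732\right) \left(- \frac{1}{18880}\right) = \frac{6933}{4720}$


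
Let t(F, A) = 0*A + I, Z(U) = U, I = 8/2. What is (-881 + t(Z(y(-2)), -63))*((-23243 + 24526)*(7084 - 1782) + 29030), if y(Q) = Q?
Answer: -5991221992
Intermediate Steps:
I = 4 (I = 8*(½) = 4)
t(F, A) = 4 (t(F, A) = 0*A + 4 = 0 + 4 = 4)
(-881 + t(Z(y(-2)), -63))*((-23243 + 24526)*(7084 - 1782) + 29030) = (-881 + 4)*((-23243 + 24526)*(7084 - 1782) + 29030) = -877*(1283*5302 + 29030) = -877*(6802466 + 29030) = -877*6831496 = -5991221992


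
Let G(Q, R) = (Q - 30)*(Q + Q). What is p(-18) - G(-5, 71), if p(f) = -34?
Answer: -384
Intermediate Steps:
G(Q, R) = 2*Q*(-30 + Q) (G(Q, R) = (-30 + Q)*(2*Q) = 2*Q*(-30 + Q))
p(-18) - G(-5, 71) = -34 - 2*(-5)*(-30 - 5) = -34 - 2*(-5)*(-35) = -34 - 1*350 = -34 - 350 = -384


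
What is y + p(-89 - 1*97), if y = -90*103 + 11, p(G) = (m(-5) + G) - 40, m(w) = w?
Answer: -9490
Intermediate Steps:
p(G) = -45 + G (p(G) = (-5 + G) - 40 = -45 + G)
y = -9259 (y = -9270 + 11 = -9259)
y + p(-89 - 1*97) = -9259 + (-45 + (-89 - 1*97)) = -9259 + (-45 + (-89 - 97)) = -9259 + (-45 - 186) = -9259 - 231 = -9490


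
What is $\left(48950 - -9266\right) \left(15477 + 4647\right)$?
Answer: $1171538784$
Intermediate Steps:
$\left(48950 - -9266\right) \left(15477 + 4647\right) = \left(48950 + 9266\right) 20124 = 58216 \cdot 20124 = 1171538784$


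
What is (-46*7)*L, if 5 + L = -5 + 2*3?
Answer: 1288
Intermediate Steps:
L = -4 (L = -5 + (-5 + 2*3) = -5 + (-5 + 6) = -5 + 1 = -4)
(-46*7)*L = -46*7*(-4) = -322*(-4) = 1288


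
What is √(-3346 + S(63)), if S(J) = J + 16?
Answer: 33*I*√3 ≈ 57.158*I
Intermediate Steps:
S(J) = 16 + J
√(-3346 + S(63)) = √(-3346 + (16 + 63)) = √(-3346 + 79) = √(-3267) = 33*I*√3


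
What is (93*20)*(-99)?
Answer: -184140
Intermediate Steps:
(93*20)*(-99) = 1860*(-99) = -184140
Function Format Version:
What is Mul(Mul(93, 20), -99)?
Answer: -184140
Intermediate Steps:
Mul(Mul(93, 20), -99) = Mul(1860, -99) = -184140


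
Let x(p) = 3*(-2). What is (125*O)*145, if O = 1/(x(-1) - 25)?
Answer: -18125/31 ≈ -584.68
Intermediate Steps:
x(p) = -6
O = -1/31 (O = 1/(-6 - 25) = 1/(-31) = -1/31 ≈ -0.032258)
(125*O)*145 = (125*(-1/31))*145 = -125/31*145 = -18125/31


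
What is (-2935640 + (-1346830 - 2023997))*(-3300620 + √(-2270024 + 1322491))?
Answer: 20815251109540 - 6306467*I*√947533 ≈ 2.0815e+13 - 6.1388e+9*I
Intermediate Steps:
(-2935640 + (-1346830 - 2023997))*(-3300620 + √(-2270024 + 1322491)) = (-2935640 - 3370827)*(-3300620 + √(-947533)) = -6306467*(-3300620 + I*√947533) = 20815251109540 - 6306467*I*√947533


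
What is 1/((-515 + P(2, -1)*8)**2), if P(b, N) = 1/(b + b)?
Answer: 1/263169 ≈ 3.7998e-6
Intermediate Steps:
P(b, N) = 1/(2*b)
1/((-515 + P(2, -1)*8)**2) = 1/((-515 + ((1/2)/2)*8)**2) = 1/((-515 + ((1/2)*(1/2))*8)**2) = 1/((-515 + (1/4)*8)**2) = 1/((-515 + 2)**2) = 1/((-513)**2) = 1/263169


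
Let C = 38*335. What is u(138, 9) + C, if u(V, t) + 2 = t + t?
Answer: 12746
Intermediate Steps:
C = 12730
u(V, t) = -2 + 2*t (u(V, t) = -2 + (t + t) = -2 + 2*t)
u(138, 9) + C = (-2 + 2*9) + 12730 = (-2 + 18) + 12730 = 16 + 12730 = 12746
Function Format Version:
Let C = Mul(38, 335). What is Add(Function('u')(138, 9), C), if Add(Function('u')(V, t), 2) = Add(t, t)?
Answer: 12746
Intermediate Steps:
C = 12730
Function('u')(V, t) = Add(-2, Mul(2, t)) (Function('u')(V, t) = Add(-2, Add(t, t)) = Add(-2, Mul(2, t)))
Add(Function('u')(138, 9), C) = Add(Add(-2, Mul(2, 9)), 12730) = Add(Add(-2, 18), 12730) = Add(16, 12730) = 12746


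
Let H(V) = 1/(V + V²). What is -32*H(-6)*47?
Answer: -752/15 ≈ -50.133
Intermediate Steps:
-32*H(-6)*47 = -32/((-6)*(1 - 6))*47 = -(-16)/(3*(-5))*47 = -(-16)*(-1)/(3*5)*47 = -32*1/30*47 = -16/15*47 = -752/15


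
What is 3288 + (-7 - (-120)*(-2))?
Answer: 3041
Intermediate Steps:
3288 + (-7 - (-120)*(-2)) = 3288 + (-7 - 24*10) = 3288 + (-7 - 240) = 3288 - 247 = 3041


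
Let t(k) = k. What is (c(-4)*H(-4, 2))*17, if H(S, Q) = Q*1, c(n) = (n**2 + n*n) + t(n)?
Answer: 952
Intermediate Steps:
c(n) = n + 2*n**2 (c(n) = (n**2 + n*n) + n = (n**2 + n**2) + n = 2*n**2 + n = n + 2*n**2)
H(S, Q) = Q
(c(-4)*H(-4, 2))*17 = (-4*(1 + 2*(-4))*2)*17 = (-4*(1 - 8)*2)*17 = (-4*(-7)*2)*17 = (28*2)*17 = 56*17 = 952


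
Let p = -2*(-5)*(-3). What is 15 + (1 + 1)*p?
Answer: -45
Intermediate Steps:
p = -30 (p = 10*(-3) = -30)
15 + (1 + 1)*p = 15 + (1 + 1)*(-30) = 15 + 2*(-30) = 15 - 60 = -45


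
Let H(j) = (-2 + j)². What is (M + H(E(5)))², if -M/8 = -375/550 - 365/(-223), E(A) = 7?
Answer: 1813482225/6017209 ≈ 301.38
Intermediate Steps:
M = -18740/2453 (M = -8*(-375/550 - 365/(-223)) = -8*(-375*1/550 - 365*(-1/223)) = -8*(-15/22 + 365/223) = -8*4685/4906 = -18740/2453 ≈ -7.6396)
(M + H(E(5)))² = (-18740/2453 + (-2 + 7)²)² = (-18740/2453 + 5²)² = (-18740/2453 + 25)² = (42585/2453)² = 1813482225/6017209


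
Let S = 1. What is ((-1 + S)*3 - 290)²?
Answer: 84100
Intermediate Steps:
((-1 + S)*3 - 290)² = ((-1 + 1)*3 - 290)² = (0*3 - 290)² = (0 - 290)² = (-290)² = 84100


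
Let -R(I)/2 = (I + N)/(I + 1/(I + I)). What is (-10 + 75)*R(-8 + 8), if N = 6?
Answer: 0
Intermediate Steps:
R(I) = -2*(6 + I)/(I + 1/(2*I)) (R(I) = -2*(I + 6)/(I + 1/(I + I)) = -2*(6 + I)/(I + 1/(2*I)))
(-10 + 75)*R(-8 + 8) = (-10 + 75)*(-4*(-8 + 8)*(6 + (-8 + 8))/(1 + 2*(-8 + 8)**2)) = 65*(-4*0*(6 + 0)/(1 + 2*0**2)) = 65*(-4*0*6/(1 + 2*0)) = 65*(-4*0*6/(1 + 0)) = 65*(-4*0*6/1) = 65*(-4*0*1*6) = 65*0 = 0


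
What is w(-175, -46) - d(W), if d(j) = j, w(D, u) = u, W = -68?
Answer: 22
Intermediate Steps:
w(-175, -46) - d(W) = -46 - 1*(-68) = -46 + 68 = 22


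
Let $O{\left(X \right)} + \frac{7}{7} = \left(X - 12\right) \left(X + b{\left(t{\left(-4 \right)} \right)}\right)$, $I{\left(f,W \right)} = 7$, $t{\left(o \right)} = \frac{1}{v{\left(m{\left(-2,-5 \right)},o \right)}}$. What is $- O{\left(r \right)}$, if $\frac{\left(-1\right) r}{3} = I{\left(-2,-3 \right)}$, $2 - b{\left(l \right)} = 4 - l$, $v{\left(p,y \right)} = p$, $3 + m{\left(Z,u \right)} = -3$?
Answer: $- \frac{1527}{2} \approx -763.5$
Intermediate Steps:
$m{\left(Z,u \right)} = -6$ ($m{\left(Z,u \right)} = -3 - 3 = -6$)
$t{\left(o \right)} = - \frac{1}{6}$ ($t{\left(o \right)} = \frac{1}{-6} = - \frac{1}{6}$)
$b{\left(l \right)} = -2 + l$ ($b{\left(l \right)} = 2 - \left(4 - l\right) = 2 + \left(-4 + l\right) = -2 + l$)
$r = -21$ ($r = \left(-3\right) 7 = -21$)
$O{\left(X \right)} = -1 + \left(-12 + X\right) \left(- \frac{13}{6} + X\right)$ ($O{\left(X \right)} = -1 + \left(X - 12\right) \left(X - \frac{13}{6}\right) = -1 + \left(-12 + X\right) \left(X - \frac{13}{6}\right) = -1 + \left(-12 + X\right) \left(- \frac{13}{6} + X\right)$)
$- O{\left(r \right)} = - (25 + \left(-21\right)^{2} - - \frac{595}{2}) = - (25 + 441 + \frac{595}{2}) = \left(-1\right) \frac{1527}{2} = - \frac{1527}{2}$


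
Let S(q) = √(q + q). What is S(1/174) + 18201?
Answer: 18201 + √87/87 ≈ 18201.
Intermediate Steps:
S(q) = √2*√q (S(q) = √(2*q) = √2*√q)
S(1/174) + 18201 = √2*√(1/174) + 18201 = √2*(√174/174) + 18201 = √87/87 + 18201 = 18201 + √87/87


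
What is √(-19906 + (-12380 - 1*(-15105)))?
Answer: 3*I*√1909 ≈ 131.08*I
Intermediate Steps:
√(-19906 + (-12380 - 1*(-15105))) = √(-19906 + (-12380 + 15105)) = √(-19906 + 2725) = √(-17181) = 3*I*√1909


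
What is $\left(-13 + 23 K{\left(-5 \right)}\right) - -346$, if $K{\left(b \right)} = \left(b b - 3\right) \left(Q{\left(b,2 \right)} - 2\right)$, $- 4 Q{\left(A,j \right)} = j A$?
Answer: $586$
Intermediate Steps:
$Q{\left(A,j \right)} = - \frac{A j}{4}$ ($Q{\left(A,j \right)} = - \frac{j A}{4} = - \frac{A j}{4}$)
$K{\left(b \right)} = \left(-3 + b^{2}\right) \left(-2 - \frac{b}{2}\right)$ ($K{\left(b \right)} = \left(b b - 3\right) \left(\left(- \frac{1}{4}\right) b 2 - 2\right) = \left(b^{2} - 3\right) \left(- \frac{b}{2} - 2\right) = \left(-3 + b^{2}\right) \left(-2 - \frac{b}{2}\right)$)
$\left(-13 + 23 K{\left(-5 \right)}\right) - -346 = \left(-13 + 23 \left(6 - 2 \left(-5\right)^{2} - \frac{\left(-5\right)^{3}}{2} + \frac{3}{2} \left(-5\right)\right)\right) - -346 = \left(-13 + 23 \left(6 - 50 - - \frac{125}{2} - \frac{15}{2}\right)\right) + 346 = \left(-13 + 23 \left(6 - 50 + \frac{125}{2} - \frac{15}{2}\right)\right) + 346 = \left(-13 + 23 \cdot 11\right) + 346 = \left(-13 + 253\right) + 346 = 240 + 346 = 586$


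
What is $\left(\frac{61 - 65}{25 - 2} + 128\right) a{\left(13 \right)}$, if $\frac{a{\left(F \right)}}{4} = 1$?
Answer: $\frac{11760}{23} \approx 511.3$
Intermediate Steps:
$a{\left(F \right)} = 4$ ($a{\left(F \right)} = 4 \cdot 1 = 4$)
$\left(\frac{61 - 65}{25 - 2} + 128\right) a{\left(13 \right)} = \left(\frac{61 - 65}{25 - 2} + 128\right) 4 = \left(- \frac{4}{23} + 128\right) 4 = \frac{2940}{23} \cdot 4 = \frac{11760}{23}$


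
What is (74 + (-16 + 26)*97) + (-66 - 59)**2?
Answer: 16669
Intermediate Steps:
(74 + (-16 + 26)*97) + (-66 - 59)**2 = (74 + 10*97) + (-125)**2 = (74 + 970) + 15625 = 1044 + 15625 = 16669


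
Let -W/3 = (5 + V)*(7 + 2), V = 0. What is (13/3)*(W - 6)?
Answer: -611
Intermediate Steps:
W = -135 (W = -3*(5 + 0)*(7 + 2) = -15*9 = -3*45 = -135)
(13/3)*(W - 6) = (13/3)*(-135 - 6) = (13*(1/3))*(-141) = (13/3)*(-141) = -611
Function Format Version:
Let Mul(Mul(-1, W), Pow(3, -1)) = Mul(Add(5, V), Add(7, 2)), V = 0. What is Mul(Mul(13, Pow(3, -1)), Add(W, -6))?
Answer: -611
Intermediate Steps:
W = -135 (W = Mul(-3, Mul(Add(5, 0), Add(7, 2))) = Mul(-3, Mul(5, 9)) = Mul(-3, 45) = -135)
Mul(Mul(13, Pow(3, -1)), Add(W, -6)) = Mul(Mul(13, Pow(3, -1)), Add(-135, -6)) = Mul(Mul(13, Rational(1, 3)), -141) = Mul(Rational(13, 3), -141) = -611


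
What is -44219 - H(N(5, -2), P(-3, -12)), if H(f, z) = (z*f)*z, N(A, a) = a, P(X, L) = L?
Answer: -43931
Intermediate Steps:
H(f, z) = f*z**2 (H(f, z) = (f*z)*z = f*z**2)
-44219 - H(N(5, -2), P(-3, -12)) = -44219 - (-2)*(-12)**2 = -44219 - (-2)*144 = -44219 - 1*(-288) = -44219 + 288 = -43931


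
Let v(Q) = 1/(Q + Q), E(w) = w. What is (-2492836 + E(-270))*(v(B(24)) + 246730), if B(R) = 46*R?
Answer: -679096945138073/1104 ≈ -6.1512e+11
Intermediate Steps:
v(Q) = 1/(2*Q)
(-2492836 + E(-270))*(v(B(24)) + 246730) = (-2492836 - 270)*(1/(2*((46*24))) + 246730) = -2493106*((1/2)/1104 + 246730) = -2493106*((1/2)*(1/1104) + 246730) = -2493106*(1/2208 + 246730) = -2493106*544779841/2208 = -679096945138073/1104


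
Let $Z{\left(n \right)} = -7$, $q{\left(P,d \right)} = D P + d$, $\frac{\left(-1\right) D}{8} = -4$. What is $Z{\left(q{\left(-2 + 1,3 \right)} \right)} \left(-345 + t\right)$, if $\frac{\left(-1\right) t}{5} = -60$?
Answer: $315$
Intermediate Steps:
$D = 32$ ($D = \left(-8\right) \left(-4\right) = 32$)
$t = 300$ ($t = \left(-5\right) \left(-60\right) = 300$)
$q{\left(P,d \right)} = d + 32 P$ ($q{\left(P,d \right)} = 32 P + d = d + 32 P$)
$Z{\left(q{\left(-2 + 1,3 \right)} \right)} \left(-345 + t\right) = - 7 \left(-345 + 300\right) = \left(-7\right) \left(-45\right) = 315$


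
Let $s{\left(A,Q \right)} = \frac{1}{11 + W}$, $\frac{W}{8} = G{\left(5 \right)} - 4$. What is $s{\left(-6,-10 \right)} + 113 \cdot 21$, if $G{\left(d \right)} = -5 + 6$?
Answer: $\frac{30848}{13} \approx 2372.9$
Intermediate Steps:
$G{\left(d \right)} = 1$
$W = -24$ ($W = 8 \left(1 - 4\right) = 8 \left(-3\right) = -24$)
$s{\left(A,Q \right)} = - \frac{1}{13}$ ($s{\left(A,Q \right)} = \frac{1}{11 - 24} = \frac{1}{-13} = - \frac{1}{13}$)
$s{\left(-6,-10 \right)} + 113 \cdot 21 = - \frac{1}{13} + 113 \cdot 21 = - \frac{1}{13} + 2373 = \frac{30848}{13}$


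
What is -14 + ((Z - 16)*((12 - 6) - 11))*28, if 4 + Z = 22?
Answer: -294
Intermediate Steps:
Z = 18 (Z = -4 + 22 = 18)
-14 + ((Z - 16)*((12 - 6) - 11))*28 = -14 + ((18 - 16)*((12 - 6) - 11))*28 = -14 + (2*(6 - 11))*28 = -14 + (2*(-5))*28 = -14 - 10*28 = -14 - 280 = -294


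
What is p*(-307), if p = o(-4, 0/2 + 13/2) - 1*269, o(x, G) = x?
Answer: 83811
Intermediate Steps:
p = -273 (p = -4 - 1*269 = -4 - 269 = -273)
p*(-307) = -273*(-307) = 83811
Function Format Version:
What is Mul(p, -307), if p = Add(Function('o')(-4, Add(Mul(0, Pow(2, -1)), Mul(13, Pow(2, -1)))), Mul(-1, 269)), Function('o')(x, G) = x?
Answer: 83811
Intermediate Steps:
p = -273 (p = Add(-4, Mul(-1, 269)) = Add(-4, -269) = -273)
Mul(p, -307) = Mul(-273, -307) = 83811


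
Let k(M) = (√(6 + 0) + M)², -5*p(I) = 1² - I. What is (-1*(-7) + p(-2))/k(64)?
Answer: 32816/20910125 - 1024*√6/20910125 ≈ 0.0014494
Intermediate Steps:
p(I) = -⅕ + I/5 (p(I) = -(1² - I)/5 = -(1 - I)/5 = -⅕ + I/5)
k(M) = (M + √6)² (k(M) = (√6 + M)² = (M + √6)²)
(-1*(-7) + p(-2))/k(64) = (-1*(-7) + (-⅕ + (⅕)*(-2)))/((64 + √6)²) = (7 + (-⅕ - ⅖))/(64 + √6)² = (7 - ⅗)/(64 + √6)² = 32/(5*(64 + √6)²)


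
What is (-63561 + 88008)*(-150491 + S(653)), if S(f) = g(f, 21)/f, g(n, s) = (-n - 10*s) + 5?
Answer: -2402442896007/653 ≈ -3.6791e+9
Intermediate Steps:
g(n, s) = 5 - n - 10*s
S(f) = (-205 - f)/f (S(f) = (5 - f - 10*21)/f = (5 - f - 210)/f = (-205 - f)/f)
(-63561 + 88008)*(-150491 + S(653)) = (-63561 + 88008)*(-150491 + (-205 - 1*653)/653) = 24447*(-150491 + (-205 - 653)/653) = 24447*(-150491 + (1/653)*(-858)) = 24447*(-150491 - 858/653) = 24447*(-98271481/653) = -2402442896007/653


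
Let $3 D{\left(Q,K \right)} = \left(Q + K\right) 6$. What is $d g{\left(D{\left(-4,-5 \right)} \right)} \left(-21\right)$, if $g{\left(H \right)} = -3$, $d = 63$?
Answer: $3969$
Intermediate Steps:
$D{\left(Q,K \right)} = 2 K + 2 Q$ ($D{\left(Q,K \right)} = \frac{\left(Q + K\right) 6}{3} = \frac{\left(K + Q\right) 6}{3} = \frac{6 K + 6 Q}{3} = 2 K + 2 Q$)
$d g{\left(D{\left(-4,-5 \right)} \right)} \left(-21\right) = 63 \left(-3\right) \left(-21\right) = \left(-189\right) \left(-21\right) = 3969$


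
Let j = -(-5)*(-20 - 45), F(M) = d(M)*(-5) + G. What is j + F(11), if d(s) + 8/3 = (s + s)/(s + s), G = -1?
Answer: -953/3 ≈ -317.67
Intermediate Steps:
d(s) = -5/3 (d(s) = -8/3 + (s + s)/(s + s) = -8/3 + (2*s)/((2*s)) = -8/3 + (2*s)*(1/(2*s)) = -8/3 + 1 = -5/3)
F(M) = 22/3 (F(M) = -5/3*(-5) - 1 = 25/3 - 1 = 22/3)
j = -325 (j = -(-5)*(-65) = -1*325 = -325)
j + F(11) = -325 + 22/3 = -953/3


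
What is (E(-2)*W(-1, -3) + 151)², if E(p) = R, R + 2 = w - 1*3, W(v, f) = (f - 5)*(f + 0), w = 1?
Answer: 3025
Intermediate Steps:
W(v, f) = f*(-5 + f) (W(v, f) = (-5 + f)*f = f*(-5 + f))
R = -4 (R = -2 + (1 - 1*3) = -2 + (1 - 3) = -2 - 2 = -4)
E(p) = -4
(E(-2)*W(-1, -3) + 151)² = (-(-12)*(-5 - 3) + 151)² = (-(-12)*(-8) + 151)² = (-4*24 + 151)² = (-96 + 151)² = 55² = 3025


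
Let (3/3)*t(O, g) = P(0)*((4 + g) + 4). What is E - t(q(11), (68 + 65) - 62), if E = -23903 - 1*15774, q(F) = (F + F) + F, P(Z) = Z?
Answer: -39677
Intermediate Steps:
q(F) = 3*F (q(F) = 2*F + F = 3*F)
t(O, g) = 0 (t(O, g) = 0*((4 + g) + 4) = 0*(8 + g) = 0)
E = -39677 (E = -23903 - 15774 = -39677)
E - t(q(11), (68 + 65) - 62) = -39677 - 1*0 = -39677 + 0 = -39677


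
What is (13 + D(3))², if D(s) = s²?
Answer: 484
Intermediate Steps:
(13 + D(3))² = (13 + 3²)² = (13 + 9)² = 22² = 484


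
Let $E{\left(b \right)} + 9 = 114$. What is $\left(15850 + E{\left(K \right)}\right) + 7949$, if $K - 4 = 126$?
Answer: $23904$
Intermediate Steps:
$K = 130$ ($K = 4 + 126 = 130$)
$E{\left(b \right)} = 105$ ($E{\left(b \right)} = -9 + 114 = 105$)
$\left(15850 + E{\left(K \right)}\right) + 7949 = \left(15850 + 105\right) + 7949 = 15955 + 7949 = 23904$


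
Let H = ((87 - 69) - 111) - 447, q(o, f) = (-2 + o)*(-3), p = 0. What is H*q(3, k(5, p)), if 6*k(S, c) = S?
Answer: 1620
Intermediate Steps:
k(S, c) = S/6
q(o, f) = 6 - 3*o
H = -540 (H = (18 - 111) - 447 = -93 - 447 = -540)
H*q(3, k(5, p)) = -540*(6 - 3*3) = -540*(6 - 9) = -540*(-3) = 1620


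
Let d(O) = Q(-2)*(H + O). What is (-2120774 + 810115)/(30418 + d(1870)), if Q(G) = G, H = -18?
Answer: -1310659/26714 ≈ -49.063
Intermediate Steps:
d(O) = 36 - 2*O (d(O) = -2*(-18 + O) = 36 - 2*O)
(-2120774 + 810115)/(30418 + d(1870)) = (-2120774 + 810115)/(30418 + (36 - 2*1870)) = -1310659/(30418 + (36 - 3740)) = -1310659/(30418 - 3704) = -1310659/26714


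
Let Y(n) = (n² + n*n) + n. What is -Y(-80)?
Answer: -12720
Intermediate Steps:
Y(n) = n + 2*n² (Y(n) = (n² + n²) + n = 2*n² + n = n + 2*n²)
-Y(-80) = -(-80)*(1 + 2*(-80)) = -(-80)*(1 - 160) = -(-80)*(-159) = -1*12720 = -12720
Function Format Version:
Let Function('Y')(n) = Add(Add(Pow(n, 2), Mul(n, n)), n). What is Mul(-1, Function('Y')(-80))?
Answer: -12720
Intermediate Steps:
Function('Y')(n) = Add(n, Mul(2, Pow(n, 2))) (Function('Y')(n) = Add(Add(Pow(n, 2), Pow(n, 2)), n) = Add(Mul(2, Pow(n, 2)), n) = Add(n, Mul(2, Pow(n, 2))))
Mul(-1, Function('Y')(-80)) = Mul(-1, Mul(-80, Add(1, Mul(2, -80)))) = Mul(-1, Mul(-80, Add(1, -160))) = Mul(-1, Mul(-80, -159)) = Mul(-1, 12720) = -12720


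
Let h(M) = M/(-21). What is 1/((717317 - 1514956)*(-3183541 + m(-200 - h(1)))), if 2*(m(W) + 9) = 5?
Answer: 2/5078643288705 ≈ 3.9381e-13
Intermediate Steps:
h(M) = -M/21 (h(M) = M*(-1/21) = -M/21)
m(W) = -13/2 (m(W) = -9 + (1/2)*5 = -9 + 5/2 = -13/2)
1/((717317 - 1514956)*(-3183541 + m(-200 - h(1)))) = 1/((717317 - 1514956)*(-3183541 - 13/2)) = 1/(-797639*(-6367095/2)) = 1/(5078643288705/2) = 2/5078643288705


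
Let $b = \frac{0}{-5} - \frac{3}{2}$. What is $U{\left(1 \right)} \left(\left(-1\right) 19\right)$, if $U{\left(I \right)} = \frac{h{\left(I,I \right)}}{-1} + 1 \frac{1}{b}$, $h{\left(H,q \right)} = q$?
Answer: $\frac{95}{3} \approx 31.667$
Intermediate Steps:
$b = - \frac{3}{2}$ ($b = 0 \left(- \frac{1}{5}\right) - \frac{3}{2} = 0 - \frac{3}{2} = - \frac{3}{2} \approx -1.5$)
$U{\left(I \right)} = - \frac{2}{3} - I$ ($U{\left(I \right)} = \frac{I}{-1} + 1 \frac{1}{- \frac{3}{2}} = I \left(-1\right) + 1 \left(- \frac{2}{3}\right) = - I - \frac{2}{3} = - \frac{2}{3} - I$)
$U{\left(1 \right)} \left(\left(-1\right) 19\right) = \left(- \frac{2}{3} - 1\right) \left(\left(-1\right) 19\right) = \left(- \frac{2}{3} - 1\right) \left(-19\right) = \left(- \frac{5}{3}\right) \left(-19\right) = \frac{95}{3}$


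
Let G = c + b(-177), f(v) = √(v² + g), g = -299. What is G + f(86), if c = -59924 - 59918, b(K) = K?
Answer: -120019 + √7097 ≈ -1.1993e+5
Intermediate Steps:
c = -119842
f(v) = √(-299 + v²) (f(v) = √(v² - 299) = √(-299 + v²))
G = -120019 (G = -119842 - 177 = -120019)
G + f(86) = -120019 + √(-299 + 86²) = -120019 + √(-299 + 7396) = -120019 + √7097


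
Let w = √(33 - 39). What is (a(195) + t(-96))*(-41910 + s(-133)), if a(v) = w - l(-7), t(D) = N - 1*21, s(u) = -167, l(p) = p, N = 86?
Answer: -3029544 - 42077*I*√6 ≈ -3.0295e+6 - 1.0307e+5*I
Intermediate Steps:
w = I*√6 (w = √(-6) = I*√6 ≈ 2.4495*I)
t(D) = 65 (t(D) = 86 - 1*21 = 86 - 21 = 65)
a(v) = 7 + I*√6 (a(v) = I*√6 - 1*(-7) = I*√6 + 7 = 7 + I*√6)
(a(195) + t(-96))*(-41910 + s(-133)) = ((7 + I*√6) + 65)*(-41910 - 167) = (72 + I*√6)*(-42077) = -3029544 - 42077*I*√6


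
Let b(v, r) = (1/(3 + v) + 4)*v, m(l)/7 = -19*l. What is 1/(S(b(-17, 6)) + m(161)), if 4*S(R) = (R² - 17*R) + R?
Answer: -784/15704127 ≈ -4.9923e-5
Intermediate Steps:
m(l) = -133*l (m(l) = 7*(-19*l) = -133*l)
b(v, r) = v*(4 + 1/(3 + v)) (b(v, r) = (4 + 1/(3 + v))*v = v*(4 + 1/(3 + v)))
S(R) = -4*R + R²/4 (S(R) = ((R² - 17*R) + R)/4 = (R² - 16*R)/4 = -4*R + R²/4)
1/(S(b(-17, 6)) + m(161)) = 1/((-17*(13 + 4*(-17))/(3 - 17))*(-16 - 17*(13 + 4*(-17))/(3 - 17))/4 - 133*161) = 1/((-17*(13 - 68)/(-14))*(-16 - 17*(13 - 68)/(-14))/4 - 21413) = 1/((-17*(-1/14)*(-55))*(-16 - 17*(-1/14)*(-55))/4 - 21413) = 1/((¼)*(-935/14)*(-16 - 935/14) - 21413) = 1/((¼)*(-935/14)*(-1159/14) - 21413) = 1/(1083665/784 - 21413) = 1/(-15704127/784) = -784/15704127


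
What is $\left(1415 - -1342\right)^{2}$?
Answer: $7601049$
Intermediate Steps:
$\left(1415 - -1342\right)^{2} = \left(1415 + 1342\right)^{2} = 2757^{2} = 7601049$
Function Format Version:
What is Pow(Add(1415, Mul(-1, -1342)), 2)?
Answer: 7601049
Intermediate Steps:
Pow(Add(1415, Mul(-1, -1342)), 2) = Pow(Add(1415, 1342), 2) = Pow(2757, 2) = 7601049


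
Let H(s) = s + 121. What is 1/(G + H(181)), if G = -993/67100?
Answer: 67100/20263207 ≈ 0.0033114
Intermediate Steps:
H(s) = 121 + s
G = -993/67100 (G = -993*1/67100 = -993/67100 ≈ -0.014799)
1/(G + H(181)) = 1/(-993/67100 + (121 + 181)) = 1/(-993/67100 + 302) = 1/(20263207/67100) = 67100/20263207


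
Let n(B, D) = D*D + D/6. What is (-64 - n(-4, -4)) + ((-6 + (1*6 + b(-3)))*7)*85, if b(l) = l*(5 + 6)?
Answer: -59143/3 ≈ -19714.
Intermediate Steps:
b(l) = 11*l (b(l) = l*11 = 11*l)
n(B, D) = D² + D/6 (n(B, D) = D² + D*(⅙) = D² + D/6)
(-64 - n(-4, -4)) + ((-6 + (1*6 + b(-3)))*7)*85 = (-64 - (-4)*(⅙ - 4)) + ((-6 + (1*6 + 11*(-3)))*7)*85 = (-64 - (-4)*(-23)/6) + ((-6 + (6 - 33))*7)*85 = (-64 - 1*46/3) + ((-6 - 27)*7)*85 = (-64 - 46/3) - 33*7*85 = -238/3 - 231*85 = -238/3 - 19635 = -59143/3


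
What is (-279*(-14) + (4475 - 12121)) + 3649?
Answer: -91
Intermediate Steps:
(-279*(-14) + (4475 - 12121)) + 3649 = (-1*(-3906) - 7646) + 3649 = (3906 - 7646) + 3649 = -3740 + 3649 = -91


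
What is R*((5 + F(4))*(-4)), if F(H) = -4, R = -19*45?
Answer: 3420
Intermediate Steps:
R = -855
R*((5 + F(4))*(-4)) = -855*(5 - 4)*(-4) = -855*(-4) = 3420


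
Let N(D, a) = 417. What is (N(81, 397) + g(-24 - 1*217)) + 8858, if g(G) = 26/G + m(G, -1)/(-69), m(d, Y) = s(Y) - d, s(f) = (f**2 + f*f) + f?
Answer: 154173859/16629 ≈ 9271.4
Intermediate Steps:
s(f) = f + 2*f**2 (s(f) = (f**2 + f**2) + f = 2*f**2 + f = f + 2*f**2)
m(d, Y) = -d + Y*(1 + 2*Y) (m(d, Y) = Y*(1 + 2*Y) - d = -d + Y*(1 + 2*Y))
g(G) = -1/69 + 26/G + G/69 (g(G) = 26/G + (-G - (1 + 2*(-1)))/(-69) = 26/G + (-G - (1 - 2))*(-1/69) = 26/G + (-G - 1*(-1))*(-1/69) = 26/G + (-G + 1)*(-1/69) = 26/G + (1 - G)*(-1/69) = 26/G + (-1/69 + G/69) = -1/69 + 26/G + G/69)
(N(81, 397) + g(-24 - 1*217)) + 8858 = (417 + (1794 + (-24 - 1*217)*(-1 + (-24 - 1*217)))/(69*(-24 - 1*217))) + 8858 = (417 + (1794 + (-24 - 217)*(-1 + (-24 - 217)))/(69*(-24 - 217))) + 8858 = (417 + (1/69)*(1794 - 241*(-1 - 241))/(-241)) + 8858 = (417 + (1/69)*(-1/241)*(1794 - 241*(-242))) + 8858 = (417 + (1/69)*(-1/241)*(1794 + 58322)) + 8858 = (417 + (1/69)*(-1/241)*60116) + 8858 = (417 - 60116/16629) + 8858 = 6874177/16629 + 8858 = 154173859/16629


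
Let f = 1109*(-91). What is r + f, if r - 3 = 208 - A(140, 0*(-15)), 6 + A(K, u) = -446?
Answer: -100256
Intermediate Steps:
A(K, u) = -452 (A(K, u) = -6 - 446 = -452)
f = -100919
r = 663 (r = 3 + (208 - 1*(-452)) = 3 + (208 + 452) = 3 + 660 = 663)
r + f = 663 - 100919 = -100256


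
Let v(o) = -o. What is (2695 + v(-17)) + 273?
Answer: 2985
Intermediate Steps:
(2695 + v(-17)) + 273 = (2695 - 1*(-17)) + 273 = (2695 + 17) + 273 = 2712 + 273 = 2985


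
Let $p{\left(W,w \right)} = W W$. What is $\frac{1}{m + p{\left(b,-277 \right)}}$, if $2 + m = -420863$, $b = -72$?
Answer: $- \frac{1}{415681} \approx -2.4057 \cdot 10^{-6}$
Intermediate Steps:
$p{\left(W,w \right)} = W^{2}$
$m = -420865$ ($m = -2 - 420863 = -420865$)
$\frac{1}{m + p{\left(b,-277 \right)}} = \frac{1}{-420865 + \left(-72\right)^{2}} = \frac{1}{-420865 + 5184} = \frac{1}{-415681} = - \frac{1}{415681}$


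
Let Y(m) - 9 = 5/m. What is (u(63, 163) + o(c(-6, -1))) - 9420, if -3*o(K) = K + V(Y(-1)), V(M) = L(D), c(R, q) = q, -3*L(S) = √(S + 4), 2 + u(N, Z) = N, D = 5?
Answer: -28075/3 ≈ -9358.3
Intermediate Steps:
u(N, Z) = -2 + N
L(S) = -√(4 + S)/3 (L(S) = -√(S + 4)/3 = -√(4 + S)/3)
Y(m) = 9 + 5/m
V(M) = -1 (V(M) = -√(4 + 5)/3 = -√9/3 = -⅓*3 = -1)
o(K) = ⅓ - K/3 (o(K) = -(K - 1)/3 = -(-1 + K)/3 = ⅓ - K/3)
(u(63, 163) + o(c(-6, -1))) - 9420 = ((-2 + 63) + (⅓ - ⅓*(-1))) - 9420 = (61 + (⅓ + ⅓)) - 9420 = (61 + ⅔) - 9420 = 185/3 - 9420 = -28075/3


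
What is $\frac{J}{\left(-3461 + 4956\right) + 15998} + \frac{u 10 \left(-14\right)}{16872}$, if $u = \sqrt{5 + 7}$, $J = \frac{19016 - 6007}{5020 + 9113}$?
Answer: $\frac{13009}{247228569} - \frac{35 \sqrt{3}}{2109} \approx -0.028692$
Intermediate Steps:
$J = \frac{13009}{14133} \approx 0.92047$
$u = 2 \sqrt{3}$ ($u = \sqrt{12} = 2 \sqrt{3} \approx 3.4641$)
$\frac{J}{\left(-3461 + 4956\right) + 15998} + \frac{u 10 \left(-14\right)}{16872} = \frac{13009}{14133 \left(\left(-3461 + 4956\right) + 15998\right)} + \frac{2 \sqrt{3} \cdot 10 \left(-14\right)}{16872} = \frac{13009}{14133 \left(1495 + 15998\right)} + 20 \sqrt{3} \left(-14\right) \frac{1}{16872} = \frac{13009}{14133 \cdot 17493} + - 280 \sqrt{3} \cdot \frac{1}{16872} = \frac{13009}{14133} \cdot \frac{1}{17493} - \frac{35 \sqrt{3}}{2109} = \frac{13009}{247228569} - \frac{35 \sqrt{3}}{2109}$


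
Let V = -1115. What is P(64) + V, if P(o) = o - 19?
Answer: -1070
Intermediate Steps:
P(o) = -19 + o
P(64) + V = (-19 + 64) - 1115 = 45 - 1115 = -1070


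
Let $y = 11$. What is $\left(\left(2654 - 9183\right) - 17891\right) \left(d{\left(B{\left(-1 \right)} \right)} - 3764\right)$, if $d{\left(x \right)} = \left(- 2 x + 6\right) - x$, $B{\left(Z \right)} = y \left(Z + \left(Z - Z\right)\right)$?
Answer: $90964500$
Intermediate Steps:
$B{\left(Z \right)} = 11 Z$ ($B{\left(Z \right)} = 11 \left(Z + \left(Z - Z\right)\right) = 11 \left(Z + 0\right) = 11 Z$)
$d{\left(x \right)} = 6 - 3 x$ ($d{\left(x \right)} = \left(6 - 2 x\right) - x = 6 - 3 x$)
$\left(\left(2654 - 9183\right) - 17891\right) \left(d{\left(B{\left(-1 \right)} \right)} - 3764\right) = \left(\left(2654 - 9183\right) - 17891\right) \left(\left(6 - 3 \cdot 11 \left(-1\right)\right) - 3764\right) = \left(-6529 - 17891\right) \left(\left(6 - -33\right) - 3764\right) = - 24420 \left(\left(6 + 33\right) - 3764\right) = - 24420 \left(39 - 3764\right) = \left(-24420\right) \left(-3725\right) = 90964500$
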